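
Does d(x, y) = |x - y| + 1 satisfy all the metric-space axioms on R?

No. d fails identity of indiscernibles (specifically d(x,x) = 0): d(-7, -7) = |-7 - (-7)| + 1 = 0 + 1 = 1 ≠ 0.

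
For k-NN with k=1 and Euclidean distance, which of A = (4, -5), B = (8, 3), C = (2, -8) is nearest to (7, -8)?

Distances: d(A) ≈ 4.2426, d(B) ≈ 11.0454, d(C) = 5. Nearest: A = (4, -5) with distance 4.2426.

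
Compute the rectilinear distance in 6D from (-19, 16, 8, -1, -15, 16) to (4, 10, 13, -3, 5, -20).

Σ|x_i - y_i| = |-19 - 4| + |16 - 10| + |8 - 13| + |-1 - (-3)| + |-15 - 5| + |16 - (-20)| = 23 + 6 + 5 + 2 + 20 + 36 = 92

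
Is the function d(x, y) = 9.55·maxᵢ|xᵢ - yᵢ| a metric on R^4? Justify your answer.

Yes. The L∞ (Chebyshev) norm induces a metric on R^4, and multiplying a metric by a positive constant 9.55 > 0 preserves all four axioms: non-negativity (9.55·||x-y|| ≥ 0), identity (9.55·||x-y|| = 0 ⟺ ||x-y|| = 0 ⟺ x = y), symmetry (||x-y|| = ||y-x||), and the triangle inequality (9.55·||x-z|| ≤ 9.55·||x-y|| + 9.55·||y-z||). So d is a metric.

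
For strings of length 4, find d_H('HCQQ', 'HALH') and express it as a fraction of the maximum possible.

Differing positions: 2, 3, 4. Hamming distance = 3. The maximum possible Hamming distance for length-4 strings is 4, so d_H/4 = 3/4 = 0.75.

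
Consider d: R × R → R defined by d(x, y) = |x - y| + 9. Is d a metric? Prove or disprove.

No. d fails identity of indiscernibles (specifically d(x,x) = 0): d(-2, -2) = |-2 - (-2)| + 9 = 0 + 9 = 9 ≠ 0.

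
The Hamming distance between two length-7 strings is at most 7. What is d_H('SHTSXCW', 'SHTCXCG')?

Differing positions: 4, 7. Hamming distance = 2. The maximum possible Hamming distance for length-7 strings is 7, so d_H/7 = 2/7 ≈ 0.2857.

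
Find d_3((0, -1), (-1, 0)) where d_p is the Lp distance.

(Σ|x_i - y_i|^3)^(1/3) = (|0 - (-1)|^3 + |-1 - 0|^3)^(1/3)
= (1^3 + 1^3)^(1/3) = (1 + 1)^(1/3) = (2)^(1/3) ≈ 1.2599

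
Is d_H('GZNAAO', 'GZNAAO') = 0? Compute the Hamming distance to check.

Differing positions: none. Hamming distance = 0, so the claim is true.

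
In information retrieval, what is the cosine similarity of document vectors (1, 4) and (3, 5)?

With u = (1, 4), v = (3, 5):
u·v = 1·3 + 4·5 = 3 + 20 = 23.
|u| = √(1² + 4²) = √17, |v| = √(3² + 5²) = √34, so |u||v| = √(17·34) = √578.
cos θ = (u·v)/(|u||v|) = 23/√578 ≈ 0.9567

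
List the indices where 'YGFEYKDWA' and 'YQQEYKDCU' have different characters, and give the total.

Differing positions: 2, 3, 8, 9. Hamming distance = 4.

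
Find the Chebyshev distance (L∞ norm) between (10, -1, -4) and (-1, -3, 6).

max(|x_i - y_i|) = max(|10 - (-1)|, |-1 - (-3)|, |-4 - 6|) = max(11, 2, 10) = 11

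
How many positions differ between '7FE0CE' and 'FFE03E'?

Differing positions: 1, 5. Hamming distance = 2.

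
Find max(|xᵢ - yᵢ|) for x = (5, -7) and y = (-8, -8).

max(|x_i - y_i|) = max(|5 - (-8)|, |-7 - (-8)|) = max(13, 1) = 13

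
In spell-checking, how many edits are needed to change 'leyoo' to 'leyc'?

Let D[i][j] be the edit distance between the first i characters of 'leyoo' and the first j characters of 'leyc', with D[i][0] = i, D[0][j] = j, and D[i][j] = D[i-1][j-1] if the characters match, else 1 + min(D[i-1][j], D[i][j-1], D[i-1][j-1]). Filling the table (rows: prefixes of 'leyoo', columns: prefixes of 'leyc'):
     ε  l  e  y  c
  ε  0  1  2  3  4
  l  1  0  1  2  3
  e  2  1  0  1  2
  y  3  2  1  0  1
  o  4  3  2  1  1
  o  5  4  3  2  2
The bottom-right entry gives D[5][4] = 2, so no sequence of fewer than 2 edits works. Backtracking through the table gives one optimal edit sequence (2 edits):
  leyoo → leyo (del o @4)
  leyo → leyc (sub o→c @4)
Edit distance = 2.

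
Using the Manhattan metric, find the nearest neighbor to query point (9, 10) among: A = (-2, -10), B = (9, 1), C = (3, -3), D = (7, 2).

Distances: d(A) = 31, d(B) = 9, d(C) = 19, d(D) = 10. Nearest: B = (9, 1) with distance 9.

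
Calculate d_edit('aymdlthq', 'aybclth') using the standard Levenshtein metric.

Let D[i][j] be the edit distance between the first i characters of 'aymdlthq' and the first j characters of 'aybclth', with D[i][0] = i, D[0][j] = j, and D[i][j] = D[i-1][j-1] if the characters match, else 1 + min(D[i-1][j], D[i][j-1], D[i-1][j-1]). Filling the table (rows: prefixes of 'aymdlthq', columns: prefixes of 'aybclth'):
     ε  a  y  b  c  l  t  h
  ε  0  1  2  3  4  5  6  7
  a  1  0  1  2  3  4  5  6
  y  2  1  0  1  2  3  4  5
  m  3  2  1  1  2  3  4  5
  d  4  3  2  2  2  3  4  5
  l  5  4  3  3  3  2  3  4
  t  6  5  4  4  4  3  2  3
  h  7  6  5  5  5  4  3  2
  q  8  7  6  6  6  5  4  3
The bottom-right entry gives D[8][7] = 3, so no sequence of fewer than 3 edits works. Backtracking through the table gives one optimal edit sequence (3 edits):
  aymdlthq → aybdlthq (sub m→b @3)
  aybdlthq → aybclthq (sub d→c @4)
  aybclthq → aybclth (del q @8)
Edit distance = 3.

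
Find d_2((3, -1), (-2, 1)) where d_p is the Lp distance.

(Σ|x_i - y_i|^2)^(1/2) = (|3 - (-2)|^2 + |-1 - 1|^2)^(1/2)
= (5^2 + 2^2)^(1/2) = (25 + 4)^(1/2) = (29)^(1/2) ≈ 5.3852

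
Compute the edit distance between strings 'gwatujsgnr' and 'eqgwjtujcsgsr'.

Let D[i][j] be the edit distance between the first i characters of 'gwatujsgnr' and the first j characters of 'eqgwjtujcsgsr', with D[i][0] = i, D[0][j] = j, and D[i][j] = D[i-1][j-1] if the characters match, else 1 + min(D[i-1][j], D[i][j-1], D[i-1][j-1]). Filling the table (rows: prefixes of 'gwatujsgnr', columns: prefixes of 'eqgwjtujcsgsr'):
     ε  e  q  g  w  j  t  u  j  c  s  g  s  r
  ε  0  1  2  3  4  5  6  7  8  9 10 11 12 13
  g  1  1  2  2  3  4  5  6  7  8  9 10 11 12
  w  2  2  2  3  2  3  4  5  6  7  8  9 10 11
  a  3  3  3  3  3  3  4  5  6  7  8  9 10 11
  t  4  4  4  4  4  4  3  4  5  6  7  8  9 10
  u  5  5  5  5  5  5  4  3  4  5  6  7  8  9
  j  6  6  6  6  6  5  5  4  3  4  5  6  7  8
  s  7  7  7  7  7  6  6  5  4  4  4  5  6  7
  g  8  8  8  7  8  7  7  6  5  5  5  4  5  6
  n  9  9  9  8  8  8  8  7  6  6  6  5  5  6
  r 10 10 10  9  9  9  9  8  7  7  7  6  6  5
The bottom-right entry gives D[10][13] = 5, so no sequence of fewer than 5 edits works. Backtracking through the table gives one optimal edit sequence (5 edits):
  gwatujsgnr → egwatujsgnr (ins e @1)
  egwatujsgnr → eqgwatujsgnr (ins q @2)
  eqgwatujsgnr → eqgwjtujsgnr (sub a→j @5)
  eqgwjtujsgnr → eqgwjtujcsgnr (ins c @9)
  eqgwjtujcsgnr → eqgwjtujcsgsr (sub n→s @12)
Edit distance = 5.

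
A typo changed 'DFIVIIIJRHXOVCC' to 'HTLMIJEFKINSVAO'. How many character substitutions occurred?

Differing positions: 1, 2, 3, 4, 6, 7, 8, 9, 10, 11, 12, 14, 15. Hamming distance = 13.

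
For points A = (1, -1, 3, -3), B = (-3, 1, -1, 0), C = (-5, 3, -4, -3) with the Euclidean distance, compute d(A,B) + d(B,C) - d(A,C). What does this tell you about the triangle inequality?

d(A,B) = √(4² + 2² + 4² + 3²) = √45 ≈ 6.7082, d(B,C) = √(2² + 2² + 3² + 3²) = √26 ≈ 5.099, d(A,C) = √(6² + 4² + 7² + 0²) = √101 ≈ 10.0499.
d(A,B) + d(B,C) - d(A,C) = 6.7082 + 5.099 - 10.0499 = 11.8072 - 10.0499 = 1.7573 (to 4 decimal places). This is ≥ 0, so the triangle inequality holds for these points.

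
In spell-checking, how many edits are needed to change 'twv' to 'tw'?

Let D[i][j] be the edit distance between the first i characters of 'twv' and the first j characters of 'tw', with D[i][0] = i, D[0][j] = j, and D[i][j] = D[i-1][j-1] if the characters match, else 1 + min(D[i-1][j], D[i][j-1], D[i-1][j-1]). Filling the table (rows: prefixes of 'twv', columns: prefixes of 'tw'):
     ε  t  w
  ε  0  1  2
  t  1  0  1
  w  2  1  0
  v  3  2  1
The bottom-right entry gives D[3][2] = 1, so no sequence of fewer than 1 edit works. Backtracking through the table gives one optimal edit sequence (1 edit):
  twv → tw (del v @3)
Edit distance = 1.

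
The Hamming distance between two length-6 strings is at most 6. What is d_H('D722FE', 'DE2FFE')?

Differing positions: 2, 4. Hamming distance = 2. The maximum possible Hamming distance for length-6 strings is 6, so d_H/6 = 2/6 ≈ 0.3333.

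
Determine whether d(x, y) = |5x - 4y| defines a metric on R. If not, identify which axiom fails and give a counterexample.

No. d fails symmetry: d(3, 1) = |5·3 - 4·1| = |11| = 11, but d(1, 3) = |5·1 - 4·3| = |-7| = 7. Since 11 ≠ 7, d(x,y) ≠ d(y,x) in general.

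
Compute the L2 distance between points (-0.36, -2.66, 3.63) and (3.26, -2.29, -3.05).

(Σ|x_i - y_i|^2)^(1/2) = (|-0.36 - 3.26|^2 + |-2.66 - (-2.29)|^2 + |3.63 - (-3.05)|^2)^(1/2)
= (3.62^2 + 0.37^2 + 6.68^2)^(1/2) = (13.1044 + 0.1369 + 44.6224)^(1/2) = (57.8637)^(1/2) ≈ 7.6068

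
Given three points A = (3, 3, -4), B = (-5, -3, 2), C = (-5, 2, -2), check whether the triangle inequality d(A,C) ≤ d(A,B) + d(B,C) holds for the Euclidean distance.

d(A,B) = √(8² + 6² + 6²) = √136 ≈ 11.6619, d(B,C) = √(0² + 5² + 4²) = √41 ≈ 6.4031, d(A,C) = √(8² + 1² + 2²) = √69 ≈ 8.3066.
d(A,C) ≈ 8.3066 ≤ 11.6619 + 6.4031 = 18.065. Triangle inequality is satisfied.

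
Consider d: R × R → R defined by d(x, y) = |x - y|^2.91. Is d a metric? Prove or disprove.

No. d(x,y) = |x-y|^2.91 fails the triangle inequality since p = 2.91 > 1. Counterexample: x = 5, y = 17, z = 23. d(x,z) = |5 - 23|^2.91 = 18^2.91 ≈ 4496.1728, but d(x,y) + d(y,z) = 12^2.91 + 6^2.91 ≈ 1381.7117 + 183.8316 = 1565.5433. Since 4496.1728 > 1565.5433, the triangle inequality is violated.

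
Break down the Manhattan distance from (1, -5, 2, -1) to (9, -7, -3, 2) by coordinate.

Σ|x_i - y_i| = |1 - 9| + |-5 - (-7)| + |2 - (-3)| + |-1 - 2| = 8 + 2 + 5 + 3 = 18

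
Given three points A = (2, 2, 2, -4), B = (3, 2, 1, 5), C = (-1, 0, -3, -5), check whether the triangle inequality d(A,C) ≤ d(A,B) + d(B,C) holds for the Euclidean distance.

d(A,B) = √(1² + 0² + 1² + 9²) = √83 ≈ 9.1104, d(B,C) = √(4² + 2² + 4² + 10²) = √136 ≈ 11.6619, d(A,C) = √(3² + 2² + 5² + 1²) = √39 ≈ 6.245.
d(A,C) ≈ 6.245 ≤ 9.1104 + 11.6619 = 20.7723. Triangle inequality is satisfied.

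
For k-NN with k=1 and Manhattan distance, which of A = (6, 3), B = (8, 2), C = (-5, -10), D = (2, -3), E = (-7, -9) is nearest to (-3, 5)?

Distances: d(A) = 11, d(B) = 14, d(C) = 17, d(D) = 13, d(E) = 18. Nearest: A = (6, 3) with distance 11.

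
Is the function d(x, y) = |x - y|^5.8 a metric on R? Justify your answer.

No. d(x,y) = |x-y|^5.8 fails the triangle inequality since p = 5.8 > 1. Counterexample: x = 1, y = 2, z = 9. d(x,z) = |1 - 9|^5.8 = 8^5.8 ≈ 172950.5409, but d(x,y) + d(y,z) = 1^5.8 + 7^5.8 ≈ 1 + 79720.2464 = 79721.2464. Since 172950.5409 > 79721.2464, the triangle inequality is violated.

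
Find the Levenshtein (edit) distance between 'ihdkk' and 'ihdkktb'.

Let D[i][j] be the edit distance between the first i characters of 'ihdkk' and the first j characters of 'ihdkktb', with D[i][0] = i, D[0][j] = j, and D[i][j] = D[i-1][j-1] if the characters match, else 1 + min(D[i-1][j], D[i][j-1], D[i-1][j-1]). Filling the table (rows: prefixes of 'ihdkk', columns: prefixes of 'ihdkktb'):
     ε  i  h  d  k  k  t  b
  ε  0  1  2  3  4  5  6  7
  i  1  0  1  2  3  4  5  6
  h  2  1  0  1  2  3  4  5
  d  3  2  1  0  1  2  3  4
  k  4  3  2  1  0  1  2  3
  k  5  4  3  2  1  0  1  2
The bottom-right entry gives D[5][7] = 2, so no sequence of fewer than 2 edits works. Backtracking through the table gives one optimal edit sequence (2 edits):
  ihdkk → ihdkkt (ins t @6)
  ihdkkt → ihdkktb (ins b @7)
Edit distance = 2.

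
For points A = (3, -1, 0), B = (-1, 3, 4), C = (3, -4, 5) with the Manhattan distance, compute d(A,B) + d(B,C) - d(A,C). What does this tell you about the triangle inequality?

d(A,B) = 4 + 4 + 4 = 12, d(B,C) = 4 + 7 + 1 = 12, d(A,C) = 0 + 3 + 5 = 8.
d(A,B) + d(B,C) - d(A,C) = 12 + 12 - 8 = 24 - 8 = 16. This is ≥ 0, so the triangle inequality holds for these points.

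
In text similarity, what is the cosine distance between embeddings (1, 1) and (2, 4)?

With u = (1, 1), v = (2, 4):
u·v = 1·2 + 1·4 = 2 + 4 = 6.
|u| = √(1² + 1²) = √2, |v| = √(2² + 4²) = √20, so |u||v| = √(2·20) = √40.
cos θ = (u·v)/(|u||v|) = 6/√40 ≈ 0.9487
Cosine distance = 1 - cos θ ≈ 1 - 0.9487 = 0.0513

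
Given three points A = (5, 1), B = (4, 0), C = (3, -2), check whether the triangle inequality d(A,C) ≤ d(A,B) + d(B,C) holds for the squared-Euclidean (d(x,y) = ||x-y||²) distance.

d(A,B) = 1² + 1² = 2, d(B,C) = 1² + 2² = 5, d(A,C) = 2² + 3² = 13.
d(A,C) = 13 > 2 + 5 = 7. Triangle inequality is VIOLATED. (Squared-Euclidean is not a metric — this is a counterexample.)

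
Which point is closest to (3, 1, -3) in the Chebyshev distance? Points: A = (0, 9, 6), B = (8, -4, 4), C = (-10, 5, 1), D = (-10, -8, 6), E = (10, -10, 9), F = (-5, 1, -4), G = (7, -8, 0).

Distances: d(A) = 9, d(B) = 7, d(C) = 13, d(D) = 13, d(E) = 12, d(F) = 8, d(G) = 9. Nearest: B = (8, -4, 4) with distance 7.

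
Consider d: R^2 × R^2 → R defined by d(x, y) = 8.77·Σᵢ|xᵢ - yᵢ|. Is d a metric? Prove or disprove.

Yes. The L1 (Manhattan) norm induces a metric on R^2, and multiplying a metric by a positive constant 8.77 > 0 preserves all four axioms: non-negativity (8.77·||x-y|| ≥ 0), identity (8.77·||x-y|| = 0 ⟺ ||x-y|| = 0 ⟺ x = y), symmetry (||x-y|| = ||y-x||), and the triangle inequality (8.77·||x-z|| ≤ 8.77·||x-y|| + 8.77·||y-z||). So d is a metric.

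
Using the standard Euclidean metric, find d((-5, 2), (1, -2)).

√(Σ(x_i - y_i)²) = √((-5 - 1)² + (2 - (-2))²)
= √((-6)² + 4²) = √(36 + 16) = √52 ≈ 7.2111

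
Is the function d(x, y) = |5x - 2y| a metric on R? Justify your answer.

No. d fails symmetry: d(9, 7) = |5·9 - 2·7| = |31| = 31, but d(7, 9) = |5·7 - 2·9| = |17| = 17. Since 31 ≠ 17, d(x,y) ≠ d(y,x) in general.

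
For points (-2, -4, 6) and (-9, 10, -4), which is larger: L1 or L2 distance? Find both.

L1 = |-2 - (-9)| + |-4 - 10| + |6 - (-4)| = 7 + 14 + 10 = 31
L2 = √(7² + 14² + 10²) = √345 ≈ 18.5742
L1 ≥ L2 always (equality iff movement is along one axis); L1 > L2 here.
Ratio L1/L2 = 31/√345 ≈ 1.669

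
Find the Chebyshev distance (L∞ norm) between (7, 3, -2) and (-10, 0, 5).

max(|x_i - y_i|) = max(|7 - (-10)|, |3 - 0|, |-2 - 5|) = max(17, 3, 7) = 17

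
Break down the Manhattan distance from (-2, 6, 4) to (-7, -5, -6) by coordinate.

Σ|x_i - y_i| = |-2 - (-7)| + |6 - (-5)| + |4 - (-6)| = 5 + 11 + 10 = 26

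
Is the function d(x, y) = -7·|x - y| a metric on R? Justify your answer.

No. With c = -7 < 0, d fails non-negativity: d(8, 17) = -7·|8 - 17| = -7·9 = -63 < 0.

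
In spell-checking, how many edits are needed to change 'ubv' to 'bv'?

Let D[i][j] be the edit distance between the first i characters of 'ubv' and the first j characters of 'bv', with D[i][0] = i, D[0][j] = j, and D[i][j] = D[i-1][j-1] if the characters match, else 1 + min(D[i-1][j], D[i][j-1], D[i-1][j-1]). Filling the table (rows: prefixes of 'ubv', columns: prefixes of 'bv'):
     ε  b  v
  ε  0  1  2
  u  1  1  2
  b  2  1  2
  v  3  2  1
The bottom-right entry gives D[3][2] = 1, so no sequence of fewer than 1 edit works. Backtracking through the table gives one optimal edit sequence (1 edit):
  ubv → bv (del u @1)
Edit distance = 1.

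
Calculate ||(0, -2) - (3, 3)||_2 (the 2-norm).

(Σ|x_i - y_i|^2)^(1/2) = (|0 - 3|^2 + |-2 - 3|^2)^(1/2)
= (3^2 + 5^2)^(1/2) = (9 + 25)^(1/2) = (34)^(1/2) ≈ 5.831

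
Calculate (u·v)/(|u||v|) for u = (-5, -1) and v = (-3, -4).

With u = (-5, -1), v = (-3, -4):
u·v = (-5)·(-3) + (-1)·(-4) = 15 + 4 = 19.
|u| = √((-5)² + (-1)²) = √26, |v| = √((-3)² + (-4)²) = √25, so |u||v| = √(26·25) = √650.
cos θ = (u·v)/(|u||v|) = 19/√650 ≈ 0.7452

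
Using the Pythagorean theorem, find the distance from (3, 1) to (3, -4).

√(Σ(x_i - y_i)²) = √((3 - 3)² + (1 - (-4))²)
= √(0² + 5²) = √(0 + 25) = √25 = 5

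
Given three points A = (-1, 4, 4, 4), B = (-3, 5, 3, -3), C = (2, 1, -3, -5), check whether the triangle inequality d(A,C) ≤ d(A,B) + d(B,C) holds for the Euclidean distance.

d(A,B) = √(2² + 1² + 1² + 7²) = √55 ≈ 7.4162, d(B,C) = √(5² + 4² + 6² + 2²) = √81 = 9, d(A,C) = √(3² + 3² + 7² + 9²) = √148 ≈ 12.1655.
d(A,C) ≈ 12.1655 ≤ 7.4162 + 9 = 16.4162. Triangle inequality is satisfied.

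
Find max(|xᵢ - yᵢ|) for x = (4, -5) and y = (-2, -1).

max(|x_i - y_i|) = max(|4 - (-2)|, |-5 - (-1)|) = max(6, 4) = 6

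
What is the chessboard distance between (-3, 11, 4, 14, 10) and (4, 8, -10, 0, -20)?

max(|x_i - y_i|) = max(|-3 - 4|, |11 - 8|, |4 - (-10)|, |14 - 0|, |10 - (-20)|) = max(7, 3, 14, 14, 30) = 30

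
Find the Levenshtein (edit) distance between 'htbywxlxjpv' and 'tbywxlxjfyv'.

Let D[i][j] be the edit distance between the first i characters of 'htbywxlxjpv' and the first j characters of 'tbywxlxjfyv', with D[i][0] = i, D[0][j] = j, and D[i][j] = D[i-1][j-1] if the characters match, else 1 + min(D[i-1][j], D[i][j-1], D[i-1][j-1]). Filling the table (rows: prefixes of 'htbywxlxjpv', columns: prefixes of 'tbywxlxjfyv'):
     ε  t  b  y  w  x  l  x  j  f  y  v
  ε  0  1  2  3  4  5  6  7  8  9 10 11
  h  1  1  2  3  4  5  6  7  8  9 10 11
  t  2  1  2  3  4  5  6  7  8  9 10 11
  b  3  2  1  2  3  4  5  6  7  8  9 10
  y  4  3  2  1  2  3  4  5  6  7  8  9
  w  5  4  3  2  1  2  3  4  5  6  7  8
  x  6  5  4  3  2  1  2  3  4  5  6  7
  l  7  6  5  4  3  2  1  2  3  4  5  6
  x  8  7  6  5  4  3  2  1  2  3  4  5
  j  9  8  7  6  5  4  3  2  1  2  3  4
  p 10  9  8  7  6  5  4  3  2  2  3  4
  v 11 10  9  8  7  6  5  4  3  3  3  3
The bottom-right entry gives D[11][11] = 3, so no sequence of fewer than 3 edits works. Backtracking through the table gives one optimal edit sequence (3 edits):
  htbywxlxjpv → tbywxlxjpv (del h @1)
  tbywxlxjpv → tbywxlxjfpv (ins f @9)
  tbywxlxjfpv → tbywxlxjfyv (sub p→y @10)
Edit distance = 3.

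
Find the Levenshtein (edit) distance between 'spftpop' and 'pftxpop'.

Let D[i][j] be the edit distance between the first i characters of 'spftpop' and the first j characters of 'pftxpop', with D[i][0] = i, D[0][j] = j, and D[i][j] = D[i-1][j-1] if the characters match, else 1 + min(D[i-1][j], D[i][j-1], D[i-1][j-1]). Filling the table (rows: prefixes of 'spftpop', columns: prefixes of 'pftxpop'):
     ε  p  f  t  x  p  o  p
  ε  0  1  2  3  4  5  6  7
  s  1  1  2  3  4  5  6  7
  p  2  1  2  3  4  4  5  6
  f  3  2  1  2  3  4  5  6
  t  4  3  2  1  2  3  4  5
  p  5  4  3  2  2  2  3  4
  o  6  5  4  3  3  3  2  3
  p  7  6  5  4  4  3  3  2
The bottom-right entry gives D[7][7] = 2, so no sequence of fewer than 2 edits works. Backtracking through the table gives one optimal edit sequence (2 edits):
  spftpop → pftpop (del s @1)
  pftpop → pftxpop (ins x @4)
Edit distance = 2.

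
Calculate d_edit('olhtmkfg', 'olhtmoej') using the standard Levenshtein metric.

Let D[i][j] be the edit distance between the first i characters of 'olhtmkfg' and the first j characters of 'olhtmoej', with D[i][0] = i, D[0][j] = j, and D[i][j] = D[i-1][j-1] if the characters match, else 1 + min(D[i-1][j], D[i][j-1], D[i-1][j-1]). Filling the table (rows: prefixes of 'olhtmkfg', columns: prefixes of 'olhtmoej'):
     ε  o  l  h  t  m  o  e  j
  ε  0  1  2  3  4  5  6  7  8
  o  1  0  1  2  3  4  5  6  7
  l  2  1  0  1  2  3  4  5  6
  h  3  2  1  0  1  2  3  4  5
  t  4  3  2  1  0  1  2  3  4
  m  5  4  3  2  1  0  1  2  3
  k  6  5  4  3  2  1  1  2  3
  f  7  6  5  4  3  2  2  2  3
  g  8  7  6  5  4  3  3  3  3
The bottom-right entry gives D[8][8] = 3, so no sequence of fewer than 3 edits works. Backtracking through the table gives one optimal edit sequence (3 edits):
  olhtmkfg → olhtmofg (sub k→o @6)
  olhtmofg → olhtmoeg (sub f→e @7)
  olhtmoeg → olhtmoej (sub g→j @8)
Edit distance = 3.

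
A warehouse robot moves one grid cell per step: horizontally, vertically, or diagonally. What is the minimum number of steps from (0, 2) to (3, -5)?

max(|x_i - y_i|) = max(|0 - 3|, |2 - (-5)|) = max(3, 7) = 7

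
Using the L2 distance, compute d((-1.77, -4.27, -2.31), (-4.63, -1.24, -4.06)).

(Σ|x_i - y_i|^2)^(1/2) = (|-1.77 - (-4.63)|^2 + |-4.27 - (-1.24)|^2 + |-2.31 - (-4.06)|^2)^(1/2)
= (2.86^2 + 3.03^2 + 1.75^2)^(1/2) = (8.1796 + 9.1809 + 3.0625)^(1/2) = (20.423)^(1/2) ≈ 4.5192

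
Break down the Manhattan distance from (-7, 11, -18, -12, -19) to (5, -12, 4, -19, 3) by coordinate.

Σ|x_i - y_i| = |-7 - 5| + |11 - (-12)| + |-18 - 4| + |-12 - (-19)| + |-19 - 3| = 12 + 23 + 22 + 7 + 22 = 86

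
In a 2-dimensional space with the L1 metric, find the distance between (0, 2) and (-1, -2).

Σ|x_i - y_i| = |0 - (-1)| + |2 - (-2)| = 1 + 4 = 5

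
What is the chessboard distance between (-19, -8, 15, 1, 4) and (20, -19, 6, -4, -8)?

max(|x_i - y_i|) = max(|-19 - 20|, |-8 - (-19)|, |15 - 6|, |1 - (-4)|, |4 - (-8)|) = max(39, 11, 9, 5, 12) = 39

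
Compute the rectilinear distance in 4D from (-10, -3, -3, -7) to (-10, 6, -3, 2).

Σ|x_i - y_i| = |-10 - (-10)| + |-3 - 6| + |-3 - (-3)| + |-7 - 2| = 0 + 9 + 0 + 9 = 18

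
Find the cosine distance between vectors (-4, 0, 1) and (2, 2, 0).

With u = (-4, 0, 1), v = (2, 2, 0):
u·v = (-4)·2 + 0·2 + 1·0 = (-8) + 0 + 0 = -8.
|u| = √((-4)² + 0² + 1²) = √17, |v| = √(2² + 2² + 0²) = √8, so |u||v| = √(17·8) = √136.
cos θ = (u·v)/(|u||v|) = -8/√136 ≈ -0.686
Cosine distance = 1 - cos θ ≈ 1 - (-0.686) = 1.686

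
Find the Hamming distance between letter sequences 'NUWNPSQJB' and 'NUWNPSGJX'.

Differing positions: 7, 9. Hamming distance = 2.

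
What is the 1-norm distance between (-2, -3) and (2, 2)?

Σ|x_i - y_i| = |-2 - 2| + |-3 - 2| = 4 + 5 = 9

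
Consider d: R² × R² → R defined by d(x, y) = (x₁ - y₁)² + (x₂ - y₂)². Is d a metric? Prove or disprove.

No. The squared Euclidean distance fails the triangle inequality. Counterexample: x = (0, 0), y = (5, 3), z = (10, 6). d(x,z) = 10² + 6² = 136, but d(x,y) + d(y,z) = (5² + 3²) + (5² + 3²) = 34 + 34 = 68. Since 136 > 68, the triangle inequality is violated. (Note: √d, the ordinary Euclidean distance, IS a metric.)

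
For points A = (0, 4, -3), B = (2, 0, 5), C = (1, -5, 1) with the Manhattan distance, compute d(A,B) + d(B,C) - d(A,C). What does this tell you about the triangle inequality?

d(A,B) = 2 + 4 + 8 = 14, d(B,C) = 1 + 5 + 4 = 10, d(A,C) = 1 + 9 + 4 = 14.
d(A,B) + d(B,C) - d(A,C) = 14 + 10 - 14 = 24 - 14 = 10. This is ≥ 0, so the triangle inequality holds for these points.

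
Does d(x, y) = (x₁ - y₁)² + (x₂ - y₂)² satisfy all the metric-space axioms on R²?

No. The squared Euclidean distance fails the triangle inequality. Counterexample: x = (0, 0), y = (3, 2), z = (6, 4). d(x,z) = 6² + 4² = 52, but d(x,y) + d(y,z) = (3² + 2²) + (3² + 2²) = 13 + 13 = 26. Since 52 > 26, the triangle inequality is violated. (Note: √d, the ordinary Euclidean distance, IS a metric.)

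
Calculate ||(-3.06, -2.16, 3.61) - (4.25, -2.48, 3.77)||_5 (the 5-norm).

(Σ|x_i - y_i|^5)^(1/5) = (|-3.06 - 4.25|^5 + |-2.16 - (-2.48)|^5 + |3.61 - 3.77|^5)^(1/5)
= (7.31^5 + 0.32^5 + 0.16^5)^(1/5) ≈ (20873.0967 + 0.0034 + 0.0001)^(1/5) = (20873.1002)^(1/5) ≈ 7.31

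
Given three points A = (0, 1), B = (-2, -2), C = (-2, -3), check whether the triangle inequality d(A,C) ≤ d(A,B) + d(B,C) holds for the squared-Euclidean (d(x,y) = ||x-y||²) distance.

d(A,B) = 2² + 3² = 13, d(B,C) = 0² + 1² = 1, d(A,C) = 2² + 4² = 20.
d(A,C) = 20 > 13 + 1 = 14. Triangle inequality is VIOLATED. (Squared-Euclidean is not a metric — this is a counterexample.)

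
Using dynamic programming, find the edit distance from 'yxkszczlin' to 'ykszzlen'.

Let D[i][j] be the edit distance between the first i characters of 'yxkszczlin' and the first j characters of 'ykszzlen', with D[i][0] = i, D[0][j] = j, and D[i][j] = D[i-1][j-1] if the characters match, else 1 + min(D[i-1][j], D[i][j-1], D[i-1][j-1]). Filling the table (rows: prefixes of 'yxkszczlin', columns: prefixes of 'ykszzlen'):
     ε  y  k  s  z  z  l  e  n
  ε  0  1  2  3  4  5  6  7  8
  y  1  0  1  2  3  4  5  6  7
  x  2  1  1  2  3  4  5  6  7
  k  3  2  1  2  3  4  5  6  7
  s  4  3  2  1  2  3  4  5  6
  z  5  4  3  2  1  2  3  4  5
  c  6  5  4  3  2  2  3  4  5
  z  7  6  5  4  3  2  3  4  5
  l  8  7  6  5  4  3  2  3  4
  i  9  8  7  6  5  4  3  3  4
  n 10  9  8  7  6  5  4  4  3
The bottom-right entry gives D[10][8] = 3, so no sequence of fewer than 3 edits works. Backtracking through the table gives one optimal edit sequence (3 edits):
  yxkszczlin → ykszczlin (del x @2)
  ykszczlin → ykszzlin (del c @5)
  ykszzlin → ykszzlen (sub i→e @7)
Edit distance = 3.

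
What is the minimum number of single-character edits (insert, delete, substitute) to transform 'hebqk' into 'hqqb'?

Let D[i][j] be the edit distance between the first i characters of 'hebqk' and the first j characters of 'hqqb', with D[i][0] = i, D[0][j] = j, and D[i][j] = D[i-1][j-1] if the characters match, else 1 + min(D[i-1][j], D[i][j-1], D[i-1][j-1]). Filling the table (rows: prefixes of 'hebqk', columns: prefixes of 'hqqb'):
     ε  h  q  q  b
  ε  0  1  2  3  4
  h  1  0  1  2  3
  e  2  1  1  2  3
  b  3  2  2  2  2
  q  4  3  2  2  3
  k  5  4  3  3  3
The bottom-right entry gives D[5][4] = 3, so no sequence of fewer than 3 edits works. Backtracking through the table gives one optimal edit sequence (3 edits):
  hebqk → hbqk (del e @2)
  hbqk → hqqk (sub b→q @2)
  hqqk → hqqb (sub k→b @4)
Edit distance = 3.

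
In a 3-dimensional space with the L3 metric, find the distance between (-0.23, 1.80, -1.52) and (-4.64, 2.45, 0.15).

(Σ|x_i - y_i|^3)^(1/3) = (|-0.23 - (-4.64)|^3 + |1.8 - 2.45|^3 + |-1.52 - 0.15|^3)^(1/3)
= (4.41^3 + 0.65^3 + 1.67^3)^(1/3) ≈ (85.7661 + 0.2746 + 4.6575)^(1/3) = (90.6982)^(1/3) ≈ 4.493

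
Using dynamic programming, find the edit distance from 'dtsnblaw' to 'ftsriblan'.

Let D[i][j] be the edit distance between the first i characters of 'dtsnblaw' and the first j characters of 'ftsriblan', with D[i][0] = i, D[0][j] = j, and D[i][j] = D[i-1][j-1] if the characters match, else 1 + min(D[i-1][j], D[i][j-1], D[i-1][j-1]). Filling the table (rows: prefixes of 'dtsnblaw', columns: prefixes of 'ftsriblan'):
     ε  f  t  s  r  i  b  l  a  n
  ε  0  1  2  3  4  5  6  7  8  9
  d  1  1  2  3  4  5  6  7  8  9
  t  2  2  1  2  3  4  5  6  7  8
  s  3  3  2  1  2  3  4  5  6  7
  n  4  4  3  2  2  3  4  5  6  6
  b  5  5  4  3  3  3  3  4  5  6
  l  6  6  5  4  4  4  4  3  4  5
  a  7  7  6  5  5  5  5  4  3  4
  w  8  8  7  6  6  6  6  5  4  4
The bottom-right entry gives D[8][9] = 4, so no sequence of fewer than 4 edits works. Backtracking through the table gives one optimal edit sequence (4 edits):
  dtsnblaw → ftsnblaw (sub d→f @1)
  ftsnblaw → ftsrnblaw (ins r @4)
  ftsrnblaw → ftsriblaw (sub n→i @5)
  ftsriblaw → ftsriblan (sub w→n @9)
Edit distance = 4.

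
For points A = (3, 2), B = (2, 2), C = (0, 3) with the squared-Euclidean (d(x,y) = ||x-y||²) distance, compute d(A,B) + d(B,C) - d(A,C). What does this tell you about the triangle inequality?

d(A,B) = 1² + 0² = 1, d(B,C) = 2² + 1² = 5, d(A,C) = 3² + 1² = 10.
d(A,B) + d(B,C) - d(A,C) = 1 + 5 - 10 = 6 - 10 = -4. This is < 0, so the triangle inequality FAILS for these points (squared-Euclidean is not a metric).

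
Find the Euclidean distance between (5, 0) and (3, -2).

√(Σ(x_i - y_i)²) = √((5 - 3)² + (0 - (-2))²)
= √(2² + 2²) = √(4 + 4) = √8 ≈ 2.8284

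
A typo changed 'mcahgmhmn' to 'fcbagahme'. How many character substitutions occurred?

Differing positions: 1, 3, 4, 6, 9. Hamming distance = 5.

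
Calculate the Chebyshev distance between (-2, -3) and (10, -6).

max(|x_i - y_i|) = max(|-2 - 10|, |-3 - (-6)|) = max(12, 3) = 12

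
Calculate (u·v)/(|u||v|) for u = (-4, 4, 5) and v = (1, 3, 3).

With u = (-4, 4, 5), v = (1, 3, 3):
u·v = (-4)·1 + 4·3 + 5·3 = (-4) + 12 + 15 = 23.
|u| = √((-4)² + 4² + 5²) = √57, |v| = √(1² + 3² + 3²) = √19, so |u||v| = √(57·19) = √1083.
cos θ = (u·v)/(|u||v|) = 23/√1083 ≈ 0.6989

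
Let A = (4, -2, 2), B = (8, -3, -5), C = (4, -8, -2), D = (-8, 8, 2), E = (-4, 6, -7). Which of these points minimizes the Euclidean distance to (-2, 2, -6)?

Distances: d(A) ≈ 10.7703, d(B) ≈ 11.225, d(C) ≈ 12.3288, d(D) ≈ 11.6619, d(E) ≈ 4.5826. Nearest: E = (-4, 6, -7) with distance 4.5826.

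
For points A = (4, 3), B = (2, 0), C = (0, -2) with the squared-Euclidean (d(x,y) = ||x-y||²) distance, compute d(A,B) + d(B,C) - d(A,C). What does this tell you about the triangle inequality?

d(A,B) = 2² + 3² = 13, d(B,C) = 2² + 2² = 8, d(A,C) = 4² + 5² = 41.
d(A,B) + d(B,C) - d(A,C) = 13 + 8 - 41 = 21 - 41 = -20. This is < 0, so the triangle inequality FAILS for these points (squared-Euclidean is not a metric).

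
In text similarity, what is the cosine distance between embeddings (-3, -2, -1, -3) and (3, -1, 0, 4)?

With u = (-3, -2, -1, -3), v = (3, -1, 0, 4):
u·v = (-3)·3 + (-2)·(-1) + (-1)·0 + (-3)·4 = (-9) + 2 + 0 + (-12) = -19.
|u| = √((-3)² + (-2)² + (-1)² + (-3)²) = √23, |v| = √(3² + (-1)² + 0² + 4²) = √26, so |u||v| = √(23·26) = √598.
cos θ = (u·v)/(|u||v|) = -19/√598 ≈ -0.777
Cosine distance = 1 - cos θ ≈ 1 - (-0.777) = 1.777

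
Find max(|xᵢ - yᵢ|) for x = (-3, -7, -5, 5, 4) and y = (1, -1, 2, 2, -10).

max(|x_i - y_i|) = max(|-3 - 1|, |-7 - (-1)|, |-5 - 2|, |5 - 2|, |4 - (-10)|) = max(4, 6, 7, 3, 14) = 14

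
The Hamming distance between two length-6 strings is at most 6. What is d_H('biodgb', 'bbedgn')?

Differing positions: 2, 3, 6. Hamming distance = 3. The maximum possible Hamming distance for length-6 strings is 6, so d_H/6 = 3/6 = 0.5.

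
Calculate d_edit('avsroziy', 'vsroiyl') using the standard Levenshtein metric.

Let D[i][j] be the edit distance between the first i characters of 'avsroziy' and the first j characters of 'vsroiyl', with D[i][0] = i, D[0][j] = j, and D[i][j] = D[i-1][j-1] if the characters match, else 1 + min(D[i-1][j], D[i][j-1], D[i-1][j-1]). Filling the table (rows: prefixes of 'avsroziy', columns: prefixes of 'vsroiyl'):
     ε  v  s  r  o  i  y  l
  ε  0  1  2  3  4  5  6  7
  a  1  1  2  3  4  5  6  7
  v  2  1  2  3  4  5  6  7
  s  3  2  1  2  3  4  5  6
  r  4  3  2  1  2  3  4  5
  o  5  4  3  2  1  2  3  4
  z  6  5  4  3  2  2  3  4
  i  7  6  5  4  3  2  3  4
  y  8  7  6  5  4  3  2  3
The bottom-right entry gives D[8][7] = 3, so no sequence of fewer than 3 edits works. Backtracking through the table gives one optimal edit sequence (3 edits):
  avsroziy → vsroziy (del a @1)
  vsroziy → vsroiy (del z @5)
  vsroiy → vsroiyl (ins l @7)
Edit distance = 3.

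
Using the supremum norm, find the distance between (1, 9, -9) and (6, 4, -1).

max(|x_i - y_i|) = max(|1 - 6|, |9 - 4|, |-9 - (-1)|) = max(5, 5, 8) = 8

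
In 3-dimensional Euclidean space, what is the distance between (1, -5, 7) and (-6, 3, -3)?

√(Σ(x_i - y_i)²) = √((1 - (-6))² + (-5 - 3)² + (7 - (-3))²)
= √(7² + (-8)² + 10²) = √(49 + 64 + 100) = √213 ≈ 14.5945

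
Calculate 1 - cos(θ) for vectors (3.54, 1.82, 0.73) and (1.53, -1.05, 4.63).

With u = (3.54, 1.82, 0.73), v = (1.53, -1.05, 4.63):
u·v = 3.54·1.53 + 1.82·(-1.05) + 0.73·4.63 = 5.4162 + (-1.911) + 3.3799 = 6.8851.
|u| = √(3.54² + 1.82² + 0.73²) = √(12.5316 + 3.3124 + 0.5329) = √16.3769, |v| = √(1.53² + (-1.05)² + 4.63²) = √(2.3409 + 1.1025 + 21.4369) = √24.8803.
cos θ = (u·v)/(|u||v|) = 6.8851/(√16.3769·√24.8803) ≈ 0.3411
Cosine distance = 1 - cos θ ≈ 1 - 0.3411 = 0.6589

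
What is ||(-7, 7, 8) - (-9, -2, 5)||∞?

max(|x_i - y_i|) = max(|-7 - (-9)|, |7 - (-2)|, |8 - 5|) = max(2, 9, 3) = 9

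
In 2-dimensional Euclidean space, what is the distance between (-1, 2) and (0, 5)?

√(Σ(x_i - y_i)²) = √((-1 - 0)² + (2 - 5)²)
= √((-1)² + (-3)²) = √(1 + 9) = √10 ≈ 3.1623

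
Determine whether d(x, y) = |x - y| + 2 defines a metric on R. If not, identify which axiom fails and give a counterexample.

No. d fails identity of indiscernibles (specifically d(x,x) = 0): d(0, 0) = |0 - 0| + 2 = 0 + 2 = 2 ≠ 0.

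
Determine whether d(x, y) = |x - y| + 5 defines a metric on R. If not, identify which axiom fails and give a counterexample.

No. d fails identity of indiscernibles (specifically d(x,x) = 0): d(2, 2) = |2 - 2| + 5 = 0 + 5 = 5 ≠ 0.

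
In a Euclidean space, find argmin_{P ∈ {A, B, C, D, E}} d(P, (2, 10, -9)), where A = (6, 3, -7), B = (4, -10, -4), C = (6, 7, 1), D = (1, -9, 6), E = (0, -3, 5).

Distances: d(A) ≈ 8.3066, d(B) ≈ 20.7123, d(C) ≈ 11.1803, d(D) ≈ 24.2281, d(E) ≈ 19.2094. Nearest: A = (6, 3, -7) with distance 8.3066.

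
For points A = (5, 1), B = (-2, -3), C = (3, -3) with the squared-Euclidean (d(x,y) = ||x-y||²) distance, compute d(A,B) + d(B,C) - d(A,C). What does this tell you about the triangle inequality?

d(A,B) = 7² + 4² = 65, d(B,C) = 5² + 0² = 25, d(A,C) = 2² + 4² = 20.
d(A,B) + d(B,C) - d(A,C) = 65 + 25 - 20 = 90 - 20 = 70. This is ≥ 0, so the triangle inequality holds for these points.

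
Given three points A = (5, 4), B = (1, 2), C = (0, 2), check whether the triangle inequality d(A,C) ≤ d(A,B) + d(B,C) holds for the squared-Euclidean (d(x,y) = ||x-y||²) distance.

d(A,B) = 4² + 2² = 20, d(B,C) = 1² + 0² = 1, d(A,C) = 5² + 2² = 29.
d(A,C) = 29 > 20 + 1 = 21. Triangle inequality is VIOLATED. (Squared-Euclidean is not a metric — this is a counterexample.)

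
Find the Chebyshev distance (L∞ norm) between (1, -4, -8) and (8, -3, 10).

max(|x_i - y_i|) = max(|1 - 8|, |-4 - (-3)|, |-8 - 10|) = max(7, 1, 18) = 18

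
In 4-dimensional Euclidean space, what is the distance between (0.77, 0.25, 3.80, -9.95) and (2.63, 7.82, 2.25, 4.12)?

√(Σ(x_i - y_i)²) = √((0.77 - 2.63)² + (0.25 - 7.82)² + (3.8 - 2.25)² + (-9.95 - 4.12)²)
= √((-1.86)² + (-7.57)² + 1.55² + (-14.07)²) = √(3.4596 + 57.3049 + 2.4025 + 197.9649) = √261.1319 ≈ 16.1596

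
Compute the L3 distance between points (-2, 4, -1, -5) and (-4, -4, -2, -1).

(Σ|x_i - y_i|^3)^(1/3) = (|-2 - (-4)|^3 + |4 - (-4)|^3 + |-1 - (-2)|^3 + |-5 - (-1)|^3)^(1/3)
= (2^3 + 8^3 + 1^3 + 4^3)^(1/3) = (8 + 512 + 1 + 64)^(1/3) = (585)^(1/3) ≈ 8.3634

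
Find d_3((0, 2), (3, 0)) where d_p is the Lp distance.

(Σ|x_i - y_i|^3)^(1/3) = (|0 - 3|^3 + |2 - 0|^3)^(1/3)
= (3^3 + 2^3)^(1/3) = (27 + 8)^(1/3) = (35)^(1/3) ≈ 3.2711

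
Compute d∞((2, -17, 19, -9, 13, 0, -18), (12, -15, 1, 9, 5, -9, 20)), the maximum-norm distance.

max(|x_i - y_i|) = max(|2 - 12|, |-17 - (-15)|, |19 - 1|, |-9 - 9|, |13 - 5|, |0 - (-9)|, |-18 - 20|) = max(10, 2, 18, 18, 8, 9, 38) = 38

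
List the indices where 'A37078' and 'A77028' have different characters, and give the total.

Differing positions: 2, 5. Hamming distance = 2.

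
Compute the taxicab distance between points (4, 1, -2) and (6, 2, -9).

Σ|x_i - y_i| = |4 - 6| + |1 - 2| + |-2 - (-9)| = 2 + 1 + 7 = 10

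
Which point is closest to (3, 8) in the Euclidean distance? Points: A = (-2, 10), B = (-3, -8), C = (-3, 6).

Distances: d(A) ≈ 5.3852, d(B) ≈ 17.088, d(C) ≈ 6.3246. Nearest: A = (-2, 10) with distance 5.3852.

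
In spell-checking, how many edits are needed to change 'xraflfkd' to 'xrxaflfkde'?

Let D[i][j] be the edit distance between the first i characters of 'xraflfkd' and the first j characters of 'xrxaflfkde', with D[i][0] = i, D[0][j] = j, and D[i][j] = D[i-1][j-1] if the characters match, else 1 + min(D[i-1][j], D[i][j-1], D[i-1][j-1]). Filling the table (rows: prefixes of 'xraflfkd', columns: prefixes of 'xrxaflfkde'):
     ε  x  r  x  a  f  l  f  k  d  e
  ε  0  1  2  3  4  5  6  7  8  9 10
  x  1  0  1  2  3  4  5  6  7  8  9
  r  2  1  0  1  2  3  4  5  6  7  8
  a  3  2  1  1  1  2  3  4  5  6  7
  f  4  3  2  2  2  1  2  3  4  5  6
  l  5  4  3  3  3  2  1  2  3  4  5
  f  6  5  4  4  4  3  2  1  2  3  4
  k  7  6  5  5  5  4  3  2  1  2  3
  d  8  7  6  6  6  5  4  3  2  1  2
The bottom-right entry gives D[8][10] = 2, so no sequence of fewer than 2 edits works. Backtracking through the table gives one optimal edit sequence (2 edits):
  xraflfkd → xrxaflfkd (ins x @3)
  xrxaflfkd → xrxaflfkde (ins e @10)
Edit distance = 2.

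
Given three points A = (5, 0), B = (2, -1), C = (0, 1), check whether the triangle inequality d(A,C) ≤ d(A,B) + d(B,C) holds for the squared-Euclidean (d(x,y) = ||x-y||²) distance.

d(A,B) = 3² + 1² = 10, d(B,C) = 2² + 2² = 8, d(A,C) = 5² + 1² = 26.
d(A,C) = 26 > 10 + 8 = 18. Triangle inequality is VIOLATED. (Squared-Euclidean is not a metric — this is a counterexample.)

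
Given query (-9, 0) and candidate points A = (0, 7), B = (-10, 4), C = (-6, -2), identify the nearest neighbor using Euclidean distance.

Distances: d(A) ≈ 11.4018, d(B) ≈ 4.1231, d(C) ≈ 3.6056. Nearest: C = (-6, -2) with distance 3.6056.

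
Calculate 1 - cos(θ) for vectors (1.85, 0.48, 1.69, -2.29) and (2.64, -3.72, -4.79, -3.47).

With u = (1.85, 0.48, 1.69, -2.29), v = (2.64, -3.72, -4.79, -3.47):
u·v = 1.85·2.64 + 0.48·(-3.72) + 1.69·(-4.79) + (-2.29)·(-3.47) = 4.884 + (-1.7856) + (-8.0951) + 7.9463 = 2.9496.
|u| = √(1.85² + 0.48² + 1.69² + (-2.29)²) = √(3.4225 + 0.2304 + 2.8561 + 5.2441) = √11.7531, |v| = √(2.64² + (-3.72)² + (-4.79)² + (-3.47)²) = √(6.9696 + 13.8384 + 22.9441 + 12.0409) = √55.793.
cos θ = (u·v)/(|u||v|) = 2.9496/(√11.7531·√55.793) ≈ 0.1152
Cosine distance = 1 - cos θ ≈ 1 - 0.1152 = 0.8848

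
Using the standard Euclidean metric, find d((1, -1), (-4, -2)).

√(Σ(x_i - y_i)²) = √((1 - (-4))² + (-1 - (-2))²)
= √(5² + 1²) = √(25 + 1) = √26 ≈ 5.099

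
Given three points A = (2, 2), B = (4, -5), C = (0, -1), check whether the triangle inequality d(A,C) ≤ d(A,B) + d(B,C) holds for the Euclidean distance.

d(A,B) = √(2² + 7²) = √53 ≈ 7.2801, d(B,C) = √(4² + 4²) = √32 ≈ 5.6569, d(A,C) = √(2² + 3²) = √13 ≈ 3.6056.
d(A,C) ≈ 3.6056 ≤ 7.2801 + 5.6569 = 12.937. Triangle inequality is satisfied.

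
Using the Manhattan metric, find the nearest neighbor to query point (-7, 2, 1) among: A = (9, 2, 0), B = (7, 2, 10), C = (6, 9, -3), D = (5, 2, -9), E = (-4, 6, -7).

Distances: d(A) = 17, d(B) = 23, d(C) = 24, d(D) = 22, d(E) = 15. Nearest: E = (-4, 6, -7) with distance 15.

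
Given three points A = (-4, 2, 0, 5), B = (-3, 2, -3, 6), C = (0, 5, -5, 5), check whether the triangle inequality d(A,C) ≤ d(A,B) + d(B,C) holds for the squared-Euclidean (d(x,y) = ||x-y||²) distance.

d(A,B) = 1² + 0² + 3² + 1² = 11, d(B,C) = 3² + 3² + 2² + 1² = 23, d(A,C) = 4² + 3² + 5² + 0² = 50.
d(A,C) = 50 > 11 + 23 = 34. Triangle inequality is VIOLATED. (Squared-Euclidean is not a metric — this is a counterexample.)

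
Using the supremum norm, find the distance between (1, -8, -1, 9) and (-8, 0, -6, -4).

max(|x_i - y_i|) = max(|1 - (-8)|, |-8 - 0|, |-1 - (-6)|, |9 - (-4)|) = max(9, 8, 5, 13) = 13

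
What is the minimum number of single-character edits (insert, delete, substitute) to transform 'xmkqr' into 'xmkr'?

Let D[i][j] be the edit distance between the first i characters of 'xmkqr' and the first j characters of 'xmkr', with D[i][0] = i, D[0][j] = j, and D[i][j] = D[i-1][j-1] if the characters match, else 1 + min(D[i-1][j], D[i][j-1], D[i-1][j-1]). Filling the table (rows: prefixes of 'xmkqr', columns: prefixes of 'xmkr'):
     ε  x  m  k  r
  ε  0  1  2  3  4
  x  1  0  1  2  3
  m  2  1  0  1  2
  k  3  2  1  0  1
  q  4  3  2  1  1
  r  5  4  3  2  1
The bottom-right entry gives D[5][4] = 1, so no sequence of fewer than 1 edit works. Backtracking through the table gives one optimal edit sequence (1 edit):
  xmkqr → xmkr (del q @4)
Edit distance = 1.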